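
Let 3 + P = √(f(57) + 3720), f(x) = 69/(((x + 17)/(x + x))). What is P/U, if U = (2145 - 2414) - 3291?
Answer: 3/3560 - √5238201/131720 ≈ -0.016533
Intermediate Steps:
f(x) = 138*x/(17 + x) (f(x) = 69/(((17 + x)/((2*x)))) = 69/(((17 + x)*(1/(2*x)))) = 69/(((17 + x)/(2*x))) = 69*(2*x/(17 + x)) = 138*x/(17 + x))
P = -3 + √5238201/37 (P = -3 + √(138*57/(17 + 57) + 3720) = -3 + √(138*57/74 + 3720) = -3 + √(138*57*(1/74) + 3720) = -3 + √(3933/37 + 3720) = -3 + √(141573/37) = -3 + √5238201/37 ≈ 58.857)
U = -3560 (U = -269 - 3291 = -3560)
P/U = (-3 + √5238201/37)/(-3560) = (-3 + √5238201/37)*(-1/3560) = 3/3560 - √5238201/131720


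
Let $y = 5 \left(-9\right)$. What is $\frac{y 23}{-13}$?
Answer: $\frac{1035}{13} \approx 79.615$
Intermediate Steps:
$y = -45$
$\frac{y 23}{-13} = \frac{\left(-45\right) 23}{-13} = \left(-1035\right) \left(- \frac{1}{13}\right) = \frac{1035}{13}$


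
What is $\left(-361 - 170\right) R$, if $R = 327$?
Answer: $-173637$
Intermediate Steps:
$\left(-361 - 170\right) R = \left(-361 - 170\right) 327 = \left(-531\right) 327 = -173637$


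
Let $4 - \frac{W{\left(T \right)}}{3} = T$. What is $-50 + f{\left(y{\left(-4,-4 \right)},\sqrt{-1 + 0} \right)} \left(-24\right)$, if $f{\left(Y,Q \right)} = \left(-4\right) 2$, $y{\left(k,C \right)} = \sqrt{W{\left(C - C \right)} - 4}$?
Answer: $142$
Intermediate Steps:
$W{\left(T \right)} = 12 - 3 T$
$y{\left(k,C \right)} = 2 \sqrt{2}$ ($y{\left(k,C \right)} = \sqrt{\left(12 - 3 \left(C - C\right)\right) - 4} = \sqrt{\left(12 - 0\right) - 4} = \sqrt{\left(12 + 0\right) - 4} = \sqrt{12 - 4} = \sqrt{8} = 2 \sqrt{2}$)
$f{\left(Y,Q \right)} = -8$
$-50 + f{\left(y{\left(-4,-4 \right)},\sqrt{-1 + 0} \right)} \left(-24\right) = -50 - -192 = -50 + 192 = 142$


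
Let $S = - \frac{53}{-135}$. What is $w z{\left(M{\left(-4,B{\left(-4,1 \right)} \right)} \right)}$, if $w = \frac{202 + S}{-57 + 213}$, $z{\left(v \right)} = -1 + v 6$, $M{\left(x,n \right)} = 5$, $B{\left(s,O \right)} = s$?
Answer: $\frac{792367}{21060} \approx 37.624$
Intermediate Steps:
$S = \frac{53}{135}$ ($S = \left(-53\right) \left(- \frac{1}{135}\right) = \frac{53}{135} \approx 0.39259$)
$z{\left(v \right)} = -1 + 6 v$
$w = \frac{27323}{21060}$ ($w = \frac{202 + \frac{53}{135}}{-57 + 213} = \frac{27323}{135 \cdot 156} = \frac{27323}{135} \cdot \frac{1}{156} = \frac{27323}{21060} \approx 1.2974$)
$w z{\left(M{\left(-4,B{\left(-4,1 \right)} \right)} \right)} = \frac{27323 \left(-1 + 6 \cdot 5\right)}{21060} = \frac{27323 \left(-1 + 30\right)}{21060} = \frac{27323}{21060} \cdot 29 = \frac{792367}{21060}$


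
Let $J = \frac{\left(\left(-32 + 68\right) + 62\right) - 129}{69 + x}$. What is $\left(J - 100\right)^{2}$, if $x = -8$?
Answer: $\frac{37589161}{3721} \approx 10102.0$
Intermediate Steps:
$J = - \frac{31}{61}$ ($J = \frac{\left(\left(-32 + 68\right) + 62\right) - 129}{69 - 8} = \frac{\left(36 + 62\right) - 129}{61} = \left(98 - 129\right) \frac{1}{61} = \left(-31\right) \frac{1}{61} = - \frac{31}{61} \approx -0.5082$)
$\left(J - 100\right)^{2} = \left(- \frac{31}{61} - 100\right)^{2} = \left(- \frac{6131}{61}\right)^{2} = \frac{37589161}{3721}$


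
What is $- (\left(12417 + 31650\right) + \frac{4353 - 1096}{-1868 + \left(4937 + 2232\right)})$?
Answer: $- \frac{233602424}{5301} \approx -44068.0$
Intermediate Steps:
$- (\left(12417 + 31650\right) + \frac{4353 - 1096}{-1868 + \left(4937 + 2232\right)}) = - (44067 + \frac{3257}{-1868 + 7169}) = - (44067 + \frac{3257}{5301}) = \left(-1\right) \frac{233602424}{5301} = - \frac{233602424}{5301}$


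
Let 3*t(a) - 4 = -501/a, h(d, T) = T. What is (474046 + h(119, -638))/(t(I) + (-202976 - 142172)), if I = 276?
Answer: -43553536/31753549 ≈ -1.3716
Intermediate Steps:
t(a) = 4/3 - 167/a (t(a) = 4/3 + (-501/a)/3 = 4/3 - 167/a)
(474046 + h(119, -638))/(t(I) + (-202976 - 142172)) = (474046 - 638)/((4/3 - 167/276) + (-202976 - 142172)) = 473408/((4/3 - 167*1/276) - 345148) = 473408/((4/3 - 167/276) - 345148) = 473408/(67/92 - 345148) = 473408/(-31753549/92) = 473408*(-92/31753549) = -43553536/31753549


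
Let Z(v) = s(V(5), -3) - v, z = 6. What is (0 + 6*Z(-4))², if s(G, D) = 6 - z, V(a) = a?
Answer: 576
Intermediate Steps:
s(G, D) = 0 (s(G, D) = 6 - 1*6 = 6 - 6 = 0)
Z(v) = -v (Z(v) = 0 - v = -v)
(0 + 6*Z(-4))² = (0 + 6*(-1*(-4)))² = (0 + 6*4)² = (0 + 24)² = 24² = 576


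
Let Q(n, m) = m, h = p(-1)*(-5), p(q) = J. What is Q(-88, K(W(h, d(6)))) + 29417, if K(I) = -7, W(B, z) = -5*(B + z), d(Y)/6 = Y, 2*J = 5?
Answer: 29410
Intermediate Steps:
J = 5/2 (J = (1/2)*5 = 5/2 ≈ 2.5000)
d(Y) = 6*Y
p(q) = 5/2
h = -25/2 (h = (5/2)*(-5) = -25/2 ≈ -12.500)
W(B, z) = -5*B - 5*z
Q(-88, K(W(h, d(6)))) + 29417 = -7 + 29417 = 29410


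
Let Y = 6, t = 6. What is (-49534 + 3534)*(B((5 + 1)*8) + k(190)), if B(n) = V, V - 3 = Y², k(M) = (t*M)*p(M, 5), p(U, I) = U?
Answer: -9965394000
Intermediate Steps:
k(M) = 6*M² (k(M) = (6*M)*M = 6*M²)
V = 39 (V = 3 + 6² = 3 + 36 = 39)
B(n) = 39
(-49534 + 3534)*(B((5 + 1)*8) + k(190)) = (-49534 + 3534)*(39 + 6*190²) = -46000*(39 + 6*36100) = -46000*(39 + 216600) = -46000*216639 = -9965394000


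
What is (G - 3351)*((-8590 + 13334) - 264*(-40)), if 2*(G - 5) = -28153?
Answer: -266633940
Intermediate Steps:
G = -28143/2 (G = 5 + (1/2)*(-28153) = 5 - 28153/2 = -28143/2 ≈ -14072.)
(G - 3351)*((-8590 + 13334) - 264*(-40)) = (-28143/2 - 3351)*((-8590 + 13334) - 264*(-40)) = -34845*(4744 + 10560)/2 = -34845/2*15304 = -266633940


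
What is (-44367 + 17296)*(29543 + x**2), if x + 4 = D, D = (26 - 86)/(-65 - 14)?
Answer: -4993067254329/6241 ≈ -8.0004e+8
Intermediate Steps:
D = 60/79 (D = -60/(-79) = -60*(-1/79) = 60/79 ≈ 0.75949)
x = -256/79 (x = -4 + 60/79 = -256/79 ≈ -3.2405)
(-44367 + 17296)*(29543 + x**2) = (-44367 + 17296)*(29543 + (-256/79)**2) = -27071*(29543 + 65536/6241) = -27071*184443399/6241 = -4993067254329/6241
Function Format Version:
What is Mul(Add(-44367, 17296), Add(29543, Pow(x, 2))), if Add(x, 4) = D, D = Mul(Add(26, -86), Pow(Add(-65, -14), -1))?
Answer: Rational(-4993067254329, 6241) ≈ -8.0004e+8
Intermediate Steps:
D = Rational(60, 79) (D = Mul(-60, Pow(-79, -1)) = Mul(-60, Rational(-1, 79)) = Rational(60, 79) ≈ 0.75949)
x = Rational(-256, 79) (x = Add(-4, Rational(60, 79)) = Rational(-256, 79) ≈ -3.2405)
Mul(Add(-44367, 17296), Add(29543, Pow(x, 2))) = Mul(Add(-44367, 17296), Add(29543, Pow(Rational(-256, 79), 2))) = Mul(-27071, Add(29543, Rational(65536, 6241))) = Mul(-27071, Rational(184443399, 6241)) = Rational(-4993067254329, 6241)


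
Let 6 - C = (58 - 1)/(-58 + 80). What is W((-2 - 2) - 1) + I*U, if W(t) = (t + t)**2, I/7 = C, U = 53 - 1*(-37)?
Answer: 24725/11 ≈ 2247.7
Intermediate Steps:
U = 90 (U = 53 + 37 = 90)
C = 75/22 (C = 6 - (58 - 1)/(-58 + 80) = 6 - 57/22 = 75/22 ≈ 3.4091)
I = 525/22 (I = 7*(75/22) = 525/22 ≈ 23.864)
W(t) = 4*t**2 (W(t) = (2*t)**2 = 4*t**2)
W((-2 - 2) - 1) + I*U = 4*((-2 - 2) - 1)**2 + (525/22)*90 = 4*(-4 - 1)**2 + 23625/11 = 4*(-5)**2 + 23625/11 = 4*25 + 23625/11 = 100 + 23625/11 = 24725/11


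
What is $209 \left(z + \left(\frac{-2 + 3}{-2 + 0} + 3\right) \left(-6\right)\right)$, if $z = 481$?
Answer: $97394$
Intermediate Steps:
$209 \left(z + \left(\frac{-2 + 3}{-2 + 0} + 3\right) \left(-6\right)\right) = 209 \left(481 + \left(\frac{-2 + 3}{-2 + 0} + 3\right) \left(-6\right)\right) = 209 \left(481 + \left(1 \frac{1}{-2} + 3\right) \left(-6\right)\right) = 209 \left(481 + \left(1 \left(- \frac{1}{2}\right) + 3\right) \left(-6\right)\right) = 209 \left(481 + \left(- \frac{1}{2} + 3\right) \left(-6\right)\right) = 209 \left(481 + \frac{5}{2} \left(-6\right)\right) = 209 \left(481 - 15\right) = 209 \cdot 466 = 97394$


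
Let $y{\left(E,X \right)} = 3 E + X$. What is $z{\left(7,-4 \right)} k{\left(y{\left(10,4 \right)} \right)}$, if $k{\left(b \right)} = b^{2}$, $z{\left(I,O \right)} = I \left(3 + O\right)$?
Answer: $-8092$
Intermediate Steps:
$y{\left(E,X \right)} = X + 3 E$
$z{\left(7,-4 \right)} k{\left(y{\left(10,4 \right)} \right)} = 7 \left(3 - 4\right) \left(4 + 3 \cdot 10\right)^{2} = 7 \left(-1\right) \left(4 + 30\right)^{2} = - 7 \cdot 34^{2} = \left(-7\right) 1156 = -8092$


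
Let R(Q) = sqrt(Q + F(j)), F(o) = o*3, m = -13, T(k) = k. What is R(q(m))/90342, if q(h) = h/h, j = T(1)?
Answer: 1/45171 ≈ 2.2138e-5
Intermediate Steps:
j = 1
q(h) = 1
F(o) = 3*o
R(Q) = sqrt(3 + Q) (R(Q) = sqrt(Q + 3*1) = sqrt(Q + 3) = sqrt(3 + Q))
R(q(m))/90342 = sqrt(3 + 1)/90342 = sqrt(4)*(1/90342) = 2*(1/90342) = 1/45171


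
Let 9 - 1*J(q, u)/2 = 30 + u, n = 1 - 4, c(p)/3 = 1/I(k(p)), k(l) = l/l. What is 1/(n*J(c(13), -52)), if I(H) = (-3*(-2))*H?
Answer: -1/186 ≈ -0.0053763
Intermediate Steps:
k(l) = 1
I(H) = 6*H
c(p) = ½ (c(p) = 3/((6*1)) = 3/6 = 3*(⅙) = ½)
n = -3
J(q, u) = -42 - 2*u (J(q, u) = 18 - 2*(30 + u) = 18 + (-60 - 2*u) = -42 - 2*u)
1/(n*J(c(13), -52)) = 1/(-3*(-42 - 2*(-52))) = 1/(-3*(-42 + 104)) = 1/(-3*62) = 1/(-186) = -1/186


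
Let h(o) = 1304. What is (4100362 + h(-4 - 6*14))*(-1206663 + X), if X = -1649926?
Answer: -11716773977274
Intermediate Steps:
(4100362 + h(-4 - 6*14))*(-1206663 + X) = (4100362 + 1304)*(-1206663 - 1649926) = 4101666*(-2856589) = -11716773977274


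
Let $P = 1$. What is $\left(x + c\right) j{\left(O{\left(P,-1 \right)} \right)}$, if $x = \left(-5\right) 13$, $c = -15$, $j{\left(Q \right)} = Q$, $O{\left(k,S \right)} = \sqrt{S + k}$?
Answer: $0$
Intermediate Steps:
$x = -65$
$\left(x + c\right) j{\left(O{\left(P,-1 \right)} \right)} = \left(-65 - 15\right) \sqrt{-1 + 1} = - 80 \sqrt{0} = \left(-80\right) 0 = 0$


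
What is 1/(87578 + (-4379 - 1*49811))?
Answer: 1/33388 ≈ 2.9951e-5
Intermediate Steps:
1/(87578 + (-4379 - 1*49811)) = 1/(87578 + (-4379 - 49811)) = 1/(87578 - 54190) = 1/33388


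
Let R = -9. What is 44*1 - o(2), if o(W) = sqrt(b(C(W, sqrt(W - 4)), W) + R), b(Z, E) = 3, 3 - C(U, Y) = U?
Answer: 44 - I*sqrt(6) ≈ 44.0 - 2.4495*I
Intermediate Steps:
C(U, Y) = 3 - U
o(W) = I*sqrt(6) (o(W) = sqrt(3 - 9) = sqrt(-6) = I*sqrt(6))
44*1 - o(2) = 44*1 - I*sqrt(6) = 44 - I*sqrt(6)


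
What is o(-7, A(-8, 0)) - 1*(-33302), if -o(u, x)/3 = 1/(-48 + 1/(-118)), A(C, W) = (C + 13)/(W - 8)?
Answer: 188656184/5665 ≈ 33302.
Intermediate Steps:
A(C, W) = (13 + C)/(-8 + W)
o(u, x) = 354/5665 (o(u, x) = -3/(-48 + 1/(-118)) = -3/(-48 - 1/118) = -3/(-5665/118) = -3*(-118/5665) = 354/5665)
o(-7, A(-8, 0)) - 1*(-33302) = 354/5665 - 1*(-33302) = 354/5665 + 33302 = 188656184/5665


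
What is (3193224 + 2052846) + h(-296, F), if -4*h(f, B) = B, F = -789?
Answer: 20985069/4 ≈ 5.2463e+6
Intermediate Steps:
h(f, B) = -B/4
(3193224 + 2052846) + h(-296, F) = (3193224 + 2052846) - 1/4*(-789) = 5246070 + 789/4 = 20985069/4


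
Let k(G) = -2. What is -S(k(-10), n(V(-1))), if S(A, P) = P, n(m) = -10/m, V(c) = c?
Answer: -10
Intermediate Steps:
-S(k(-10), n(V(-1))) = -(-10)/(-1) = -(-10)*(-1) = -1*10 = -10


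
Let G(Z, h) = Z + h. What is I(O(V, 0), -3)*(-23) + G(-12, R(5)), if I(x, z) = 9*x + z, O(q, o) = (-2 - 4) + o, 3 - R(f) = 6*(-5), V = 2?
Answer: 1332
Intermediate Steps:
R(f) = 33 (R(f) = 3 - 6*(-5) = 3 - 1*(-30) = 3 + 30 = 33)
O(q, o) = -6 + o
I(x, z) = z + 9*x
I(O(V, 0), -3)*(-23) + G(-12, R(5)) = (-3 + 9*(-6 + 0))*(-23) + (-12 + 33) = (-3 + 9*(-6))*(-23) + 21 = (-3 - 54)*(-23) + 21 = -57*(-23) + 21 = 1311 + 21 = 1332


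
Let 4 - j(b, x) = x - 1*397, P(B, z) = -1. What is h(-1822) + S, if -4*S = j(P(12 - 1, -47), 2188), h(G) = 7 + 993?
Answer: 5787/4 ≈ 1446.8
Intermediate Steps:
j(b, x) = 401 - x (j(b, x) = 4 - (x - 1*397) = 4 - (x - 397) = 4 - (-397 + x) = 4 + (397 - x) = 401 - x)
h(G) = 1000
S = 1787/4 (S = -(401 - 1*2188)/4 = -(401 - 2188)/4 = -¼*(-1787) = 1787/4 ≈ 446.75)
h(-1822) + S = 1000 + 1787/4 = 5787/4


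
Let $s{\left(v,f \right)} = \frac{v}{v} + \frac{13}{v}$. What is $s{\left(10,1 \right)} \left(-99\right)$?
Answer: $- \frac{2277}{10} \approx -227.7$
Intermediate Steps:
$s{\left(v,f \right)} = 1 + \frac{13}{v}$
$s{\left(10,1 \right)} \left(-99\right) = \frac{13 + 10}{10} \left(-99\right) = \frac{1}{10} \cdot 23 \left(-99\right) = \frac{23}{10} \left(-99\right) = - \frac{2277}{10}$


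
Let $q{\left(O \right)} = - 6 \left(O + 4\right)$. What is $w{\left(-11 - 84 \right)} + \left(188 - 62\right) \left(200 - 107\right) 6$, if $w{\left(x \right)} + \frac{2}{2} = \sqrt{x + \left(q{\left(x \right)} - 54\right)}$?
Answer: $70307 + \sqrt{397} \approx 70327.0$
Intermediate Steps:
$q{\left(O \right)} = -24 - 6 O$ ($q{\left(O \right)} = - 6 \left(4 + O\right) = -24 - 6 O$)
$w{\left(x \right)} = -1 + \sqrt{-78 - 5 x}$ ($w{\left(x \right)} = -1 + \sqrt{x - \left(78 + 6 x\right)} = -1 + \sqrt{-78 - 5 x}$)
$w{\left(-11 - 84 \right)} + \left(188 - 62\right) \left(200 - 107\right) 6 = \left(-1 + \sqrt{-78 - 5 \left(-11 - 84\right)}\right) + \left(188 - 62\right) \left(200 - 107\right) 6 = \left(-1 + \sqrt{-78 - 5 \left(-11 - 84\right)}\right) + 126 \cdot 93 \cdot 6 = \left(-1 + \sqrt{-78 - -475}\right) + 11718 \cdot 6 = \left(-1 + \sqrt{-78 + 475}\right) + 70308 = \left(-1 + \sqrt{397}\right) + 70308 = 70307 + \sqrt{397}$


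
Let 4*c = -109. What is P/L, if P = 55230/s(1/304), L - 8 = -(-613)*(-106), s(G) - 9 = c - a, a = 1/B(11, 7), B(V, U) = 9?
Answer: 198828/4294517 ≈ 0.046298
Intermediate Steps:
c = -109/4 (c = (1/4)*(-109) = -109/4 ≈ -27.250)
a = 1/9 ≈ 0.11111
s(G) = -661/36 (s(G) = 9 + (-109/4 - 1*1/9) = 9 + (-109/4 - 1/9) = 9 - 985/36 = -661/36)
L = -64970 (L = 8 - (-613)*(-106) = 8 - 1*64978 = 8 - 64978 = -64970)
P = -1988280/661 (P = 55230/(-661/36) = 55230*(-36/661) = -1988280/661 ≈ -3008.0)
P/L = -1988280/661/(-64970) = -1988280/661*(-1/64970) = 198828/4294517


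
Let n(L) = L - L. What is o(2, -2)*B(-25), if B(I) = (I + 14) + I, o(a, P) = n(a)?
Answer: 0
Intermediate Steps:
n(L) = 0
o(a, P) = 0
B(I) = 14 + 2*I (B(I) = (14 + I) + I = 14 + 2*I)
o(2, -2)*B(-25) = 0*(14 + 2*(-25)) = 0*(14 - 50) = 0*(-36) = 0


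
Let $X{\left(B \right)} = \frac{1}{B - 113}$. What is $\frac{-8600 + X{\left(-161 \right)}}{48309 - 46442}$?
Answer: $- \frac{2356401}{511558} \approx -4.6063$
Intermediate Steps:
$X{\left(B \right)} = \frac{1}{-113 + B}$
$\frac{-8600 + X{\left(-161 \right)}}{48309 - 46442} = \frac{-8600 + \frac{1}{-113 - 161}}{48309 - 46442} = \frac{-8600 + \frac{1}{-274}}{1867} = \left(-8600 - \frac{1}{274}\right) \frac{1}{1867} = \left(- \frac{2356401}{274}\right) \frac{1}{1867} = - \frac{2356401}{511558}$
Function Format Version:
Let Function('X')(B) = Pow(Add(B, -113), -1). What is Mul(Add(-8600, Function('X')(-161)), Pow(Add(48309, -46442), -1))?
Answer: Rational(-2356401, 511558) ≈ -4.6063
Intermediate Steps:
Function('X')(B) = Pow(Add(-113, B), -1)
Mul(Add(-8600, Function('X')(-161)), Pow(Add(48309, -46442), -1)) = Mul(Add(-8600, Pow(Add(-113, -161), -1)), Pow(Add(48309, -46442), -1)) = Mul(Add(-8600, Pow(-274, -1)), Pow(1867, -1)) = Mul(Add(-8600, Rational(-1, 274)), Rational(1, 1867)) = Mul(Rational(-2356401, 274), Rational(1, 1867)) = Rational(-2356401, 511558)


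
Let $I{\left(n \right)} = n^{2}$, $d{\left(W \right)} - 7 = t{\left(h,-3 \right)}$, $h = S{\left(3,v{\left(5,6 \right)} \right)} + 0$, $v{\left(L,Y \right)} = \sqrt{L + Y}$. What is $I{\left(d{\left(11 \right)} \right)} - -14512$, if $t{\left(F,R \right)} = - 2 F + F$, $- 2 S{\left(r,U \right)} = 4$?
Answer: $14593$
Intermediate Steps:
$S{\left(r,U \right)} = -2$ ($S{\left(r,U \right)} = \left(- \frac{1}{2}\right) 4 = -2$)
$h = -2$ ($h = -2 + 0 = -2$)
$t{\left(F,R \right)} = - F$
$d{\left(W \right)} = 9$ ($d{\left(W \right)} = 7 - -2 = 7 + 2 = 9$)
$I{\left(d{\left(11 \right)} \right)} - -14512 = 9^{2} - -14512 = 81 + 14512 = 14593$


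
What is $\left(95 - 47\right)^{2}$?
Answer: $2304$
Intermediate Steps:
$\left(95 - 47\right)^{2} = 48^{2} = 2304$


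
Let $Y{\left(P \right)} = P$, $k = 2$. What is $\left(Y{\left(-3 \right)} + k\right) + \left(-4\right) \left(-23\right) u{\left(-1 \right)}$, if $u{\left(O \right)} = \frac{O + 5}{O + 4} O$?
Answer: $- \frac{371}{3} \approx -123.67$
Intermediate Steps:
$u{\left(O \right)} = \frac{O \left(5 + O\right)}{4 + O}$ ($u{\left(O \right)} = \frac{5 + O}{4 + O} O = \frac{O \left(5 + O\right)}{4 + O}$)
$\left(Y{\left(-3 \right)} + k\right) + \left(-4\right) \left(-23\right) u{\left(-1 \right)} = \left(-3 + 2\right) + \left(-4\right) \left(-23\right) \left(- \frac{5 - 1}{4 - 1}\right) = -1 + 92 \left(\left(-1\right) \frac{1}{3} \cdot 4\right) = -1 + 92 \left(- \frac{4}{3}\right) = -1 - \frac{368}{3} = - \frac{371}{3}$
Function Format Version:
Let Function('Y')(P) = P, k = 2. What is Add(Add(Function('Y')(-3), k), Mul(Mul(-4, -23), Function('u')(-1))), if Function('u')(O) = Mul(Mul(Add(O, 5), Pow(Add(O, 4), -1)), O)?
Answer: Rational(-371, 3) ≈ -123.67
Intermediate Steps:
Function('u')(O) = Mul(O, Pow(Add(4, O), -1), Add(5, O)) (Function('u')(O) = Mul(Mul(Add(5, O), Pow(Add(4, O), -1)), O) = Mul(Mul(Pow(Add(4, O), -1), Add(5, O)), O) = Mul(O, Pow(Add(4, O), -1), Add(5, O)))
Add(Add(Function('Y')(-3), k), Mul(Mul(-4, -23), Function('u')(-1))) = Add(Add(-3, 2), Mul(Mul(-4, -23), Mul(-1, Pow(Add(4, -1), -1), Add(5, -1)))) = Add(-1, Mul(92, Mul(-1, Pow(3, -1), 4))) = Add(-1, Mul(92, Mul(-1, Rational(1, 3), 4))) = Add(-1, Mul(92, Rational(-4, 3))) = Add(-1, Rational(-368, 3)) = Rational(-371, 3)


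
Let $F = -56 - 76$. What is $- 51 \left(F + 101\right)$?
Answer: $1581$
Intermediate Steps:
$F = -132$
$- 51 \left(F + 101\right) = - 51 \left(-132 + 101\right) = \left(-51\right) \left(-31\right) = 1581$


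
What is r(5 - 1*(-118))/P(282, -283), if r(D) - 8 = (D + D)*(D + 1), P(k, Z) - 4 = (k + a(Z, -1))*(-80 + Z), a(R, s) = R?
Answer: 30512/367 ≈ 83.139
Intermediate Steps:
P(k, Z) = 4 + (-80 + Z)*(Z + k) (P(k, Z) = 4 + (k + Z)*(-80 + Z) = 4 + (Z + k)*(-80 + Z) = 4 + (-80 + Z)*(Z + k))
r(D) = 8 + 2*D*(1 + D) (r(D) = 8 + (D + D)*(D + 1) = 8 + (2*D)*(1 + D) = 8 + 2*D*(1 + D))
r(5 - 1*(-118))/P(282, -283) = (8 + 2*(5 - 1*(-118)) + 2*(5 - 1*(-118))**2)/(4 + (-283)**2 - 80*(-283) - 80*282 - 283*282) = (8 + 2*(5 + 118) + 2*(5 + 118)**2)/(4 + 80089 + 22640 - 22560 - 79806) = (8 + 2*123 + 2*123**2)/367 = (8 + 246 + 2*15129)*(1/367) = (8 + 246 + 30258)*(1/367) = 30512*(1/367) = 30512/367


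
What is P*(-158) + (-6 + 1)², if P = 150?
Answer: -23675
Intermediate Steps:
P*(-158) + (-6 + 1)² = 150*(-158) + (-6 + 1)² = -23700 + (-5)² = -23700 + 25 = -23675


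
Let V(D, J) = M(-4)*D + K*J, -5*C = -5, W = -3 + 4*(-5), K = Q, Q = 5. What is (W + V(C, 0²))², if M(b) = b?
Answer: 729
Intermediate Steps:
K = 5
W = -23 (W = -3 - 20 = -23)
C = 1 (C = -⅕*(-5) = 1)
V(D, J) = -4*D + 5*J
(W + V(C, 0²))² = (-23 + (-4*1 + 5*0²))² = (-23 + (-4 + 5*0))² = (-23 + (-4 + 0))² = (-23 - 4)² = (-27)² = 729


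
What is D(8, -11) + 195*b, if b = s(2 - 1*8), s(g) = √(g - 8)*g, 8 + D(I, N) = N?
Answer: -19 - 1170*I*√14 ≈ -19.0 - 4377.7*I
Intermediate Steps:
D(I, N) = -8 + N
s(g) = g*√(-8 + g) (s(g) = √(-8 + g)*g = g*√(-8 + g))
b = -6*I*√14 (b = (2 - 1*8)*√(-8 + (2 - 1*8)) = (2 - 8)*√(-8 + (2 - 8)) = -6*√(-8 - 6) = -6*I*√14 ≈ -22.45*I)
D(8, -11) + 195*b = (-8 - 11) + 195*(-6*I*√14) = -19 - 1170*I*√14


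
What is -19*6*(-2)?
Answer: 228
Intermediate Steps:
-19*6*(-2) = -114*(-2) = 228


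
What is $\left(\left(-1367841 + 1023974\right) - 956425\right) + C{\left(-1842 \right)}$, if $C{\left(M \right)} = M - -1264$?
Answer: $-1300870$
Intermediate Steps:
$C{\left(M \right)} = 1264 + M$ ($C{\left(M \right)} = M + 1264 = 1264 + M$)
$\left(\left(-1367841 + 1023974\right) - 956425\right) + C{\left(-1842 \right)} = \left(\left(-1367841 + 1023974\right) - 956425\right) + \left(1264 - 1842\right) = \left(-343867 - 956425\right) - 578 = -1300292 - 578 = -1300870$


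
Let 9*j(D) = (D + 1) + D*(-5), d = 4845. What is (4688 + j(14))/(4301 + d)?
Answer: 42137/82314 ≈ 0.51191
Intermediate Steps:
j(D) = ⅑ - 4*D/9 (j(D) = ((D + 1) + D*(-5))/9 = ((1 + D) - 5*D)/9 = (1 - 4*D)/9 = ⅑ - 4*D/9)
(4688 + j(14))/(4301 + d) = (4688 + (⅑ - 4/9*14))/(4301 + 4845) = (4688 + (⅑ - 56/9))/9146 = (4688 - 55/9)*(1/9146) = (42137/9)*(1/9146) = 42137/82314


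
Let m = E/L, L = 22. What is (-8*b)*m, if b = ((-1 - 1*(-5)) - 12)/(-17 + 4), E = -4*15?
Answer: 1920/143 ≈ 13.427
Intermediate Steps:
E = -60
b = 8/13 (b = ((-1 + 5) - 12)/(-13) = (4 - 12)*(-1/13) = -8*(-1/13) = 8/13 ≈ 0.61539)
m = -30/11 (m = -60/22 = -60*1/22 = -30/11 ≈ -2.7273)
(-8*b)*m = -8*8/13*(-30/11) = -64/13*(-30/11) = 1920/143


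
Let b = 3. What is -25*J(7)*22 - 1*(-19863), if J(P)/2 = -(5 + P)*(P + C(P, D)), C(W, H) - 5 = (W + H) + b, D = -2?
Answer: 283863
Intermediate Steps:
C(W, H) = 8 + H + W (C(W, H) = 5 + ((W + H) + 3) = 5 + ((H + W) + 3) = 5 + (3 + H + W) = 8 + H + W)
J(P) = -2*(5 + P)*(6 + 2*P) (J(P) = 2*(-(5 + P)*(P + (8 - 2 + P))) = 2*(-(5 + P)*(P + (6 + P))) = 2*(-(5 + P)*(6 + 2*P)) = -2*(5 + P)*(6 + 2*P))
-25*J(7)*22 - 1*(-19863) = -25*(-60 - 32*7 - 4*7²)*22 - 1*(-19863) = -25*(-60 - 224 - 4*49)*22 + 19863 = -25*(-60 - 224 - 196)*22 + 19863 = -25*(-480)*22 + 19863 = 12000*22 + 19863 = 264000 + 19863 = 283863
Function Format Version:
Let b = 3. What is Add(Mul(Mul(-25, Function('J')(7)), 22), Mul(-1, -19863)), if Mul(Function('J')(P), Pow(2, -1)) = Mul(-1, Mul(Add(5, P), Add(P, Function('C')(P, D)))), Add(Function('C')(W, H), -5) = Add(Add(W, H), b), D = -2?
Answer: 283863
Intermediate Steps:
Function('C')(W, H) = Add(8, H, W) (Function('C')(W, H) = Add(5, Add(Add(W, H), 3)) = Add(5, Add(Add(H, W), 3)) = Add(5, Add(3, H, W)) = Add(8, H, W))
Function('J')(P) = Mul(-2, Add(5, P), Add(6, Mul(2, P))) (Function('J')(P) = Mul(2, Mul(-1, Mul(Add(5, P), Add(P, Add(8, -2, P))))) = Mul(2, Mul(-1, Mul(Add(5, P), Add(P, Add(6, P))))) = Mul(2, Mul(-1, Mul(Add(5, P), Add(6, Mul(2, P))))) = Mul(2, Mul(-1, Add(5, P), Add(6, Mul(2, P)))) = Mul(-2, Add(5, P), Add(6, Mul(2, P))))
Add(Mul(Mul(-25, Function('J')(7)), 22), Mul(-1, -19863)) = Add(Mul(Mul(-25, Add(-60, Mul(-32, 7), Mul(-4, Pow(7, 2)))), 22), Mul(-1, -19863)) = Add(Mul(Mul(-25, Add(-60, -224, Mul(-4, 49))), 22), 19863) = Add(Mul(Mul(-25, Add(-60, -224, -196)), 22), 19863) = Add(Mul(Mul(-25, -480), 22), 19863) = Add(Mul(12000, 22), 19863) = Add(264000, 19863) = 283863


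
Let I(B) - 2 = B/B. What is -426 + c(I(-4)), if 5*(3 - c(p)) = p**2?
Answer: -2124/5 ≈ -424.80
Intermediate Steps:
I(B) = 3 (I(B) = 2 + B/B = 2 + 1 = 3)
c(p) = 3 - p**2/5
-426 + c(I(-4)) = -426 + (3 - 1/5*3**2) = -426 + (3 - 1/5*9) = -426 + (3 - 9/5) = -426 + 6/5 = -2124/5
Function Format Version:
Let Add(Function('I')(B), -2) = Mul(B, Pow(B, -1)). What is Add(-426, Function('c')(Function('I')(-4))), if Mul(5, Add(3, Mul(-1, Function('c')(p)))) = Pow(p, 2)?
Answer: Rational(-2124, 5) ≈ -424.80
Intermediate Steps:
Function('I')(B) = 3 (Function('I')(B) = Add(2, Mul(B, Pow(B, -1))) = Add(2, 1) = 3)
Function('c')(p) = Add(3, Mul(Rational(-1, 5), Pow(p, 2)))
Add(-426, Function('c')(Function('I')(-4))) = Add(-426, Add(3, Mul(Rational(-1, 5), Pow(3, 2)))) = Add(-426, Add(3, Mul(Rational(-1, 5), 9))) = Add(-426, Add(3, Rational(-9, 5))) = Add(-426, Rational(6, 5)) = Rational(-2124, 5)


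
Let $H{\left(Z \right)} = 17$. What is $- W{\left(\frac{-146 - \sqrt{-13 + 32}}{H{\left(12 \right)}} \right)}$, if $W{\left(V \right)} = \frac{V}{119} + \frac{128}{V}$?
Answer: $\frac{645808370}{43083831} - \frac{4380751 \sqrt{19}}{43083831} \approx 14.546$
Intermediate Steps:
$W{\left(V \right)} = \frac{128}{V} + \frac{V}{119}$ ($W{\left(V \right)} = V \frac{1}{119} + \frac{128}{V} = \frac{V}{119} + \frac{128}{V} = \frac{128}{V} + \frac{V}{119}$)
$- W{\left(\frac{-146 - \sqrt{-13 + 32}}{H{\left(12 \right)}} \right)} = - (\frac{128}{\left(-146 - \sqrt{-13 + 32}\right) \frac{1}{17}} + \frac{\left(-146 - \sqrt{-13 + 32}\right) \frac{1}{17}}{119}) = - (\frac{128}{\left(-146 - \sqrt{19}\right) \frac{1}{17}} + \frac{\left(-146 - \sqrt{19}\right) \frac{1}{17}}{119}) = - (\frac{128}{- \frac{146}{17} - \frac{\sqrt{19}}{17}} + \frac{- \frac{146}{17} - \frac{\sqrt{19}}{17}}{119}) = - (\frac{128}{- \frac{146}{17} - \frac{\sqrt{19}}{17}} - \left(\frac{146}{2023} + \frac{\sqrt{19}}{2023}\right)) = - (- \frac{146}{2023} + \frac{128}{- \frac{146}{17} - \frac{\sqrt{19}}{17}} - \frac{\sqrt{19}}{2023}) = \frac{146}{2023} - \frac{128}{- \frac{146}{17} - \frac{\sqrt{19}}{17}} + \frac{\sqrt{19}}{2023}$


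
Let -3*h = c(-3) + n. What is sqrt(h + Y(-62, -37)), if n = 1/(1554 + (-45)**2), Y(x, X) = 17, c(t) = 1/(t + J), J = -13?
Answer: sqrt(3488364211)/14316 ≈ 4.1256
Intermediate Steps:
c(t) = 1/(-13 + t) (c(t) = 1/(t - 13) = 1/(-13 + t))
n = 1/3579 (n = 1/(1554 + 2025) = 1/3579 ≈ 0.00027941)
h = 3563/171792 (h = -(1/(-13 - 3) + 1/3579)/3 = -(1/(-16) + 1/3579)/3 = -(-1/16 + 1/3579)/3 = -1/3*(-3563/57264) = 3563/171792 ≈ 0.020740)
sqrt(h + Y(-62, -37)) = sqrt(3563/171792 + 17) = sqrt(2924027/171792) = sqrt(3488364211)/14316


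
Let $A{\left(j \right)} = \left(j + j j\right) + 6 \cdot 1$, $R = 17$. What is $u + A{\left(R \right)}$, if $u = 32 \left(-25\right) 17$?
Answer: $-13288$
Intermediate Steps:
$A{\left(j \right)} = 6 + j + j^{2}$ ($A{\left(j \right)} = \left(j + j^{2}\right) + 6 = 6 + j + j^{2}$)
$u = -13600$ ($u = \left(-800\right) 17 = -13600$)
$u + A{\left(R \right)} = -13600 + \left(6 + 17 + 17^{2}\right) = -13600 + \left(6 + 17 + 289\right) = -13600 + 312 = -13288$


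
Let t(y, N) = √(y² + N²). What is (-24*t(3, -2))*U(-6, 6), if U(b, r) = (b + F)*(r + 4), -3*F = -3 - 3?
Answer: 960*√13 ≈ 3461.3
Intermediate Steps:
F = 2 (F = -(-3 - 3)/3 = -⅓*(-6) = 2)
U(b, r) = (2 + b)*(4 + r) (U(b, r) = (b + 2)*(r + 4) = (2 + b)*(4 + r))
t(y, N) = √(N² + y²)
(-24*t(3, -2))*U(-6, 6) = (-24*√((-2)² + 3²))*(8 + 2*6 + 4*(-6) - 6*6) = (-24*√(4 + 9))*(8 + 12 - 24 - 36) = -24*√13*(-40) = 960*√13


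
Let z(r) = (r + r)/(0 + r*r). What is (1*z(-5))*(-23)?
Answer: 46/5 ≈ 9.2000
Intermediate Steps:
z(r) = 2/r (z(r) = (2*r)/(0 + r²) = (2*r)/(r²) = (2*r)/r² = 2/r)
(1*z(-5))*(-23) = (1*(2/(-5)))*(-23) = (1*(2*(-⅕)))*(-23) = (1*(-⅖))*(-23) = -⅖*(-23) = 46/5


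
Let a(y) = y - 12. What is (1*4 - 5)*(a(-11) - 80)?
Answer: 103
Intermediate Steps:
a(y) = -12 + y
(1*4 - 5)*(a(-11) - 80) = (1*4 - 5)*((-12 - 11) - 80) = (4 - 5)*(-23 - 80) = -1*(-103) = 103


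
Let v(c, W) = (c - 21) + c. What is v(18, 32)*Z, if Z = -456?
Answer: -6840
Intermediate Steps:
v(c, W) = -21 + 2*c (v(c, W) = (-21 + c) + c = -21 + 2*c)
v(18, 32)*Z = (-21 + 2*18)*(-456) = (-21 + 36)*(-456) = 15*(-456) = -6840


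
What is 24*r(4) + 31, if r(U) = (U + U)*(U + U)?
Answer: 1567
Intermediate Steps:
r(U) = 4*U**2 (r(U) = (2*U)*(2*U) = 4*U**2)
24*r(4) + 31 = 24*(4*4**2) + 31 = 24*(4*16) + 31 = 24*64 + 31 = 1536 + 31 = 1567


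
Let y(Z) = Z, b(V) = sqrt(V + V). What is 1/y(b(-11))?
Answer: -I*sqrt(22)/22 ≈ -0.2132*I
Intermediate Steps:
b(V) = sqrt(2)*sqrt(V) (b(V) = sqrt(2*V) = sqrt(2)*sqrt(V))
1/y(b(-11)) = 1/(sqrt(2)*sqrt(-11)) = 1/(sqrt(2)*(I*sqrt(11))) = 1/(I*sqrt(22)) = -I*sqrt(22)/22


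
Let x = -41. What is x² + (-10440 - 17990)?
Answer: -26749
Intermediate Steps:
x² + (-10440 - 17990) = (-41)² + (-10440 - 17990) = 1681 - 28430 = -26749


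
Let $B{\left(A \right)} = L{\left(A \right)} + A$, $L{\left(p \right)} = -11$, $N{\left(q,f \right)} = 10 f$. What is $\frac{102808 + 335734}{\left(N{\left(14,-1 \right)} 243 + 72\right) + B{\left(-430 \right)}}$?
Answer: $- \frac{438542}{2799} \approx -156.68$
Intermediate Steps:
$B{\left(A \right)} = -11 + A$
$\frac{102808 + 335734}{\left(N{\left(14,-1 \right)} 243 + 72\right) + B{\left(-430 \right)}} = \frac{102808 + 335734}{\left(10 \left(-1\right) 243 + 72\right) - 441} = \frac{438542}{\left(\left(-10\right) 243 + 72\right) - 441} = \frac{438542}{\left(-2430 + 72\right) - 441} = \frac{438542}{-2358 - 441} = \frac{438542}{-2799} = 438542 \left(- \frac{1}{2799}\right) = - \frac{438542}{2799}$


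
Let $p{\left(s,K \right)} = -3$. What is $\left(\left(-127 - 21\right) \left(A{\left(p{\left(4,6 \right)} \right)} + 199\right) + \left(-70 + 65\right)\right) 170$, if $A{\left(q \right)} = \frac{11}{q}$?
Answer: $- \frac{14746310}{3} \approx -4.9154 \cdot 10^{6}$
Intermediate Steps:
$\left(\left(-127 - 21\right) \left(A{\left(p{\left(4,6 \right)} \right)} + 199\right) + \left(-70 + 65\right)\right) 170 = \left(\left(-127 - 21\right) \left(\frac{11}{-3} + 199\right) + \left(-70 + 65\right)\right) 170 = \left(- 148 \left(11 \left(- \frac{1}{3}\right) + 199\right) - 5\right) 170 = \left(- 148 \left(- \frac{11}{3} + 199\right) - 5\right) 170 = \left(\left(-148\right) \frac{586}{3} - 5\right) 170 = \left(- \frac{86728}{3} - 5\right) 170 = \left(- \frac{86743}{3}\right) 170 = - \frac{14746310}{3}$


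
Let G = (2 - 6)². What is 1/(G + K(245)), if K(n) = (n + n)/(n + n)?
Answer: 1/17 ≈ 0.058824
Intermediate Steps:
G = 16 (G = (-4)² = 16)
K(n) = 1 (K(n) = (2*n)/((2*n)) = (2*n)*(1/(2*n)) = 1)
1/(G + K(245)) = 1/(16 + 1) = 1/17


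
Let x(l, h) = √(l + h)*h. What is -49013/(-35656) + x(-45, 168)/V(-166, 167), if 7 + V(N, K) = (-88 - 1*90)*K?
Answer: 49013/35656 - 56*√123/9911 ≈ 1.3119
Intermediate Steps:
V(N, K) = -7 - 178*K (V(N, K) = -7 + (-88 - 1*90)*K = -7 + (-88 - 90)*K = -7 - 178*K)
x(l, h) = h*√(h + l) (x(l, h) = √(h + l)*h = h*√(h + l))
-49013/(-35656) + x(-45, 168)/V(-166, 167) = -49013/(-35656) + (168*√(168 - 45))/(-7 - 178*167) = -49013*(-1/35656) + (168*√123)/(-7 - 29726) = 49013/35656 + (168*√123)/(-29733) = 49013/35656 + (168*√123)*(-1/29733) = 49013/35656 - 56*√123/9911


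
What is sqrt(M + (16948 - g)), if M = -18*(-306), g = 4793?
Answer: sqrt(17663) ≈ 132.90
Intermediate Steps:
M = 5508 (M = -1*(-5508) = 5508)
sqrt(M + (16948 - g)) = sqrt(5508 + (16948 - 1*4793)) = sqrt(5508 + (16948 - 4793)) = sqrt(5508 + 12155) = sqrt(17663)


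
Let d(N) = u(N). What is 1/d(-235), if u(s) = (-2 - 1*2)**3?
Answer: -1/64 ≈ -0.015625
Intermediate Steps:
u(s) = -64 (u(s) = (-2 - 2)**3 = (-4)**3 = -64)
d(N) = -64
1/d(-235) = 1/(-64) = -1/64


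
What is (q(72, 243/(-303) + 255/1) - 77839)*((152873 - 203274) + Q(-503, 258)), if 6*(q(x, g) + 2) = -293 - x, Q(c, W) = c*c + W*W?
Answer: -20968992282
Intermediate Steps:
Q(c, W) = W**2 + c**2 (Q(c, W) = c**2 + W**2 = W**2 + c**2)
q(x, g) = -305/6 - x/6 (q(x, g) = -2 + (-293 - x)/6 = -2 + (-293/6 - x/6) = -305/6 - x/6)
(q(72, 243/(-303) + 255/1) - 77839)*((152873 - 203274) + Q(-503, 258)) = ((-305/6 - 1/6*72) - 77839)*((152873 - 203274) + (258**2 + (-503)**2)) = ((-305/6 - 12) - 77839)*(-50401 + (66564 + 253009)) = (-377/6 - 77839)*(-50401 + 319573) = -467411/6*269172 = -20968992282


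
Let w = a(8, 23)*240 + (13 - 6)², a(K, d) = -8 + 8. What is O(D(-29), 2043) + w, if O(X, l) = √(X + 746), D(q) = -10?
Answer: 49 + 4*√46 ≈ 76.129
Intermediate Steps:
O(X, l) = √(746 + X)
a(K, d) = 0
w = 49 (w = 0*240 + (13 - 6)² = 0 + 7² = 0 + 49 = 49)
O(D(-29), 2043) + w = √(746 - 10) + 49 = √736 + 49 = 4*√46 + 49 = 49 + 4*√46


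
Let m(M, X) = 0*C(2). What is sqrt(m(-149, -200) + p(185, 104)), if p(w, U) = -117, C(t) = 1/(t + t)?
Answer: 3*I*sqrt(13) ≈ 10.817*I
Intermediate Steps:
C(t) = 1/(2*t)
m(M, X) = 0 (m(M, X) = 0*((1/2)/2) = 0*((1/2)*(1/2)) = 0*(1/4) = 0)
sqrt(m(-149, -200) + p(185, 104)) = sqrt(0 - 117) = sqrt(-117) = 3*I*sqrt(13)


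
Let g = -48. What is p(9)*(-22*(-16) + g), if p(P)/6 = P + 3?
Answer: 21888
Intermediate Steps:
p(P) = 18 + 6*P (p(P) = 6*(P + 3) = 6*(3 + P) = 18 + 6*P)
p(9)*(-22*(-16) + g) = (18 + 6*9)*(-22*(-16) - 48) = (18 + 54)*(352 - 48) = 72*304 = 21888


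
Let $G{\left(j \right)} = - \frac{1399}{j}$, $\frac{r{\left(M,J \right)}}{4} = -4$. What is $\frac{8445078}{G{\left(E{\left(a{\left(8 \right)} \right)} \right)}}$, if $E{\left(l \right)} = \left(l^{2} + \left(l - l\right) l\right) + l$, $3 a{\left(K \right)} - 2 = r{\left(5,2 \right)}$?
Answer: $- \frac{144504668}{1399} \approx -1.0329 \cdot 10^{5}$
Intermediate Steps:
$r{\left(M,J \right)} = -16$ ($r{\left(M,J \right)} = 4 \left(-4\right) = -16$)
$a{\left(K \right)} = - \frac{14}{3}$ ($a{\left(K \right)} = \frac{2}{3} + \frac{1}{3} \left(-16\right) = \frac{2}{3} - \frac{16}{3} = - \frac{14}{3}$)
$E{\left(l \right)} = l + l^{2}$ ($E{\left(l \right)} = \left(l^{2} + 0 l\right) + l = \left(l^{2} + 0\right) + l = l^{2} + l = l + l^{2}$)
$\frac{8445078}{G{\left(E{\left(a{\left(8 \right)} \right)} \right)}} = \frac{8445078}{\left(-1399\right) \frac{1}{\left(- \frac{14}{3}\right) \left(1 - \frac{14}{3}\right)}} = \frac{8445078}{\left(-1399\right) \frac{1}{\left(- \frac{14}{3}\right) \left(- \frac{11}{3}\right)}} = \frac{8445078}{\left(-1399\right) \frac{1}{\frac{154}{9}}} = \frac{8445078}{\left(-1399\right) \frac{9}{154}} = \frac{8445078}{- \frac{12591}{154}} = 8445078 \left(- \frac{154}{12591}\right) = - \frac{144504668}{1399}$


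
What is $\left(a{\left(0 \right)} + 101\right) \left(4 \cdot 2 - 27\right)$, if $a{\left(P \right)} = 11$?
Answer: $-2128$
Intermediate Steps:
$\left(a{\left(0 \right)} + 101\right) \left(4 \cdot 2 - 27\right) = \left(11 + 101\right) \left(4 \cdot 2 - 27\right) = 112 \left(8 - 27\right) = 112 \left(-19\right) = -2128$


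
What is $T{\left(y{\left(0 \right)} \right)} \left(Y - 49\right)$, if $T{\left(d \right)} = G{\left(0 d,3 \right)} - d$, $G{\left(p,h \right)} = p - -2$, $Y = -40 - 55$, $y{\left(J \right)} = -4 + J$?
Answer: $-864$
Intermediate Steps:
$Y = -95$
$G{\left(p,h \right)} = 2 + p$ ($G{\left(p,h \right)} = p + 2 = 2 + p$)
$T{\left(d \right)} = 2 - d$ ($T{\left(d \right)} = \left(2 + 0 d\right) - d = \left(2 + 0\right) - d = 2 - d$)
$T{\left(y{\left(0 \right)} \right)} \left(Y - 49\right) = \left(2 - \left(-4 + 0\right)\right) \left(-95 - 49\right) = \left(2 - -4\right) \left(-95 - 49\right) = \left(2 + 4\right) \left(-144\right) = 6 \left(-144\right) = -864$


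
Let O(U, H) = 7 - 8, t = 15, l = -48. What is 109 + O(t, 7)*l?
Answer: 157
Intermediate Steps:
O(U, H) = -1
109 + O(t, 7)*l = 109 - 1*(-48) = 109 + 48 = 157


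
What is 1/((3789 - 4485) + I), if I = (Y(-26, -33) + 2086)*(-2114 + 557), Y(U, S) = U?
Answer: -1/3208116 ≈ -3.1171e-7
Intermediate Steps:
I = -3207420 (I = (-26 + 2086)*(-2114 + 557) = 2060*(-1557) = -3207420)
1/((3789 - 4485) + I) = 1/((3789 - 4485) - 3207420) = 1/(-696 - 3207420) = 1/(-3208116) = -1/3208116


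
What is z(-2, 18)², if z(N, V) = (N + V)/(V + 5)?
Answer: 256/529 ≈ 0.48393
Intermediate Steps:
z(N, V) = (N + V)/(5 + V)
z(-2, 18)² = ((-2 + 18)/(5 + 18))² = (16/23)² = 256/529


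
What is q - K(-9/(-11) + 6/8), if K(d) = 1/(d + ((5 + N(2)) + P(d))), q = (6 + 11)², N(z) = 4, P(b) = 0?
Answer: 134341/465 ≈ 288.91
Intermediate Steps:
q = 289 (q = 17² = 289)
K(d) = 1/(9 + d) (K(d) = 1/(d + ((5 + 4) + 0)) = 1/(d + (9 + 0)) = 1/(d + 9) = 1/(9 + d))
q - K(-9/(-11) + 6/8) = 289 - 1/(9 + (-9/(-11) + 6/8)) = 289 - 1/(9 + (-9*(-1/11) + 6*(⅛))) = 289 - 1/(9 + (9/11 + ¾)) = 289 - 1/(9 + 69/44) = 289 - 1/465/44 = 289 - 1*44/465 = 289 - 44/465 = 134341/465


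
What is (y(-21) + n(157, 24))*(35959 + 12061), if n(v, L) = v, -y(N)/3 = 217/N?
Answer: 9027760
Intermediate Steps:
y(N) = -651/N
(y(-21) + n(157, 24))*(35959 + 12061) = (-651/(-21) + 157)*(35959 + 12061) = (-651*(-1/21) + 157)*48020 = (31 + 157)*48020 = 188*48020 = 9027760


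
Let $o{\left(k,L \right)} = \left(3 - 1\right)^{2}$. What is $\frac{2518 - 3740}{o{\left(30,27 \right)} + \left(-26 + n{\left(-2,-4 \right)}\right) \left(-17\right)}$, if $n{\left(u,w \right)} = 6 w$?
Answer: $- \frac{611}{427} \approx -1.4309$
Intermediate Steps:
$o{\left(k,L \right)} = 4$ ($o{\left(k,L \right)} = 2^{2} = 4$)
$\frac{2518 - 3740}{o{\left(30,27 \right)} + \left(-26 + n{\left(-2,-4 \right)}\right) \left(-17\right)} = \frac{2518 - 3740}{4 + \left(-26 + 6 \left(-4\right)\right) \left(-17\right)} = - \frac{1222}{4 + \left(-26 - 24\right) \left(-17\right)} = - \frac{1222}{4 - -850} = - \frac{1222}{4 + 850} = - \frac{1222}{854} = \left(-1222\right) \frac{1}{854} = - \frac{611}{427}$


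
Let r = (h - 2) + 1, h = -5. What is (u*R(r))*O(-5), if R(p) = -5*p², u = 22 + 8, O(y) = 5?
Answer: -27000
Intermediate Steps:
r = -6 (r = (-5 - 2) + 1 = -7 + 1 = -6)
u = 30
(u*R(r))*O(-5) = (30*(-5*(-6)²))*5 = (30*(-5*36))*5 = (30*(-180))*5 = -5400*5 = -27000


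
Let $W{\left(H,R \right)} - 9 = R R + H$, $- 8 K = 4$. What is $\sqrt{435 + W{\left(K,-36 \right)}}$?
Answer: $\frac{7 \sqrt{142}}{2} \approx 41.707$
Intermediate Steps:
$K = - \frac{1}{2}$ ($K = \left(- \frac{1}{8}\right) 4 = - \frac{1}{2} \approx -0.5$)
$W{\left(H,R \right)} = 9 + H + R^{2}$ ($W{\left(H,R \right)} = 9 + \left(R R + H\right) = 9 + \left(R^{2} + H\right) = 9 + \left(H + R^{2}\right) = 9 + H + R^{2}$)
$\sqrt{435 + W{\left(K,-36 \right)}} = \sqrt{435 + \left(9 - \frac{1}{2} + \left(-36\right)^{2}\right)} = \sqrt{435 + \left(9 - \frac{1}{2} + 1296\right)} = \sqrt{435 + \frac{2609}{2}} = \sqrt{\frac{3479}{2}} = \frac{7 \sqrt{142}}{2}$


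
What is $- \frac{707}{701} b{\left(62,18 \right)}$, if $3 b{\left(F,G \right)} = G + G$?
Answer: $- \frac{8484}{701} \approx -12.103$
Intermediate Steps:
$b{\left(F,G \right)} = \frac{2 G}{3}$ ($b{\left(F,G \right)} = \frac{G + G}{3} = \frac{2 G}{3}$)
$- \frac{707}{701} b{\left(62,18 \right)} = - \frac{707}{701} \cdot \frac{2}{3} \cdot 18 = \left(-707\right) \frac{1}{701} \cdot 12 = \left(- \frac{707}{701}\right) 12 = - \frac{8484}{701}$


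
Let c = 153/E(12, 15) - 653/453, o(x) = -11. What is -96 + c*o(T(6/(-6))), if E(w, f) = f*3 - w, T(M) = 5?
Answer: -59408/453 ≈ -131.14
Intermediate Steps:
E(w, f) = -w + 3*f (E(w, f) = 3*f - w = -w + 3*f)
c = 15920/4983 (c = 153/(-1*12 + 3*15) - 653/453 = 153/(-12 + 45) - 653*1/453 = 153/33 - 653/453 = 153*(1/33) - 653/453 = 51/11 - 653/453 = 15920/4983 ≈ 3.1949)
-96 + c*o(T(6/(-6))) = -96 + (15920/4983)*(-11) = -96 - 15920/453 = -59408/453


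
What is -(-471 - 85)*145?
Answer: 80620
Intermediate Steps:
-(-471 - 85)*145 = -(-556)*145 = -1*(-80620) = 80620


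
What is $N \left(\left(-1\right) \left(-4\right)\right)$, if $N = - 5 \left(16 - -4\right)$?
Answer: $-400$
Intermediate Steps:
$N = -100$ ($N = - 5 \left(16 + 4\right) = \left(-5\right) 20 = -100$)
$N \left(\left(-1\right) \left(-4\right)\right) = - 100 \left(\left(-1\right) \left(-4\right)\right) = \left(-100\right) 4 = -400$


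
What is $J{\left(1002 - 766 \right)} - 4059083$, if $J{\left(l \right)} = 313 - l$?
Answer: $-4059006$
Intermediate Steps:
$J{\left(1002 - 766 \right)} - 4059083 = \left(313 - \left(1002 - 766\right)\right) - 4059083 = \left(313 - 236\right) - 4059083 = 77 - 4059083 = -4059006$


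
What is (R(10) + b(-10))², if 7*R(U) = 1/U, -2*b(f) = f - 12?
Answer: 594441/4900 ≈ 121.31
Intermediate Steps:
b(f) = 6 - f/2 (b(f) = -(f - 12)/2 = -(-12 + f)/2 = 6 - f/2)
R(U) = 1/(7*U)
(R(10) + b(-10))² = ((⅐)/10 + (6 - ½*(-10)))² = ((⅐)*(⅒) + (6 + 5))² = (1/70 + 11)² = (771/70)² = 594441/4900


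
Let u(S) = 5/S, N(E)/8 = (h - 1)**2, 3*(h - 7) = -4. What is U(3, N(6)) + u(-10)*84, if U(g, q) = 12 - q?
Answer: -1838/9 ≈ -204.22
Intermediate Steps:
h = 17/3 (h = 7 + (1/3)*(-4) = 7 - 4/3 = 17/3 ≈ 5.6667)
N(E) = 1568/9 (N(E) = 8*(17/3 - 1)**2 = 8*(14/3)**2 = 8*(196/9) = 1568/9)
U(3, N(6)) + u(-10)*84 = (12 - 1*1568/9) + (5/(-10))*84 = (12 - 1568/9) + (5*(-1/10))*84 = -1460/9 - 1/2*84 = -1460/9 - 42 = -1838/9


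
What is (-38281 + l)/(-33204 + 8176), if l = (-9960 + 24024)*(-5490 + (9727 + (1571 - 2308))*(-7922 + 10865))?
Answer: -372022014839/25028 ≈ -1.4864e+7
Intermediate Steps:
l = 372022053120 (l = 14064*(-5490 + (9727 - 737)*2943) = 14064*(-5490 + 8990*2943) = 14064*(-5490 + 26457570) = 14064*26452080 = 372022053120)
(-38281 + l)/(-33204 + 8176) = (-38281 + 372022053120)/(-33204 + 8176) = 372022014839/(-25028) = 372022014839*(-1/25028) = -372022014839/25028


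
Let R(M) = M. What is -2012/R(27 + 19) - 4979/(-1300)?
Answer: -91791/2300 ≈ -39.909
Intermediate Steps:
-2012/R(27 + 19) - 4979/(-1300) = -2012/(27 + 19) - 4979/(-1300) = -2012/46 - 4979*(-1/1300) = -2012*1/46 + 383/100 = -1006/23 + 383/100 = -91791/2300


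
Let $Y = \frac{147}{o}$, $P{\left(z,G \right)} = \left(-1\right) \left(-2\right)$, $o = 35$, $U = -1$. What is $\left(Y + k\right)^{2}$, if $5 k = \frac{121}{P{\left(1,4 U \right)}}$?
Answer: $\frac{26569}{100} \approx 265.69$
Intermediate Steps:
$P{\left(z,G \right)} = 2$
$k = \frac{121}{10}$ ($k = \frac{121 \cdot \frac{1}{2}}{5} = \frac{1}{5} \cdot \frac{121}{2} = \frac{121}{10} \approx 12.1$)
$Y = \frac{21}{5}$ ($Y = \frac{147}{35} = 147 \cdot \frac{1}{35} = \frac{21}{5} \approx 4.2$)
$\left(Y + k\right)^{2} = \left(\frac{21}{5} + \frac{121}{10}\right)^{2} = \left(\frac{163}{10}\right)^{2} = \frac{26569}{100}$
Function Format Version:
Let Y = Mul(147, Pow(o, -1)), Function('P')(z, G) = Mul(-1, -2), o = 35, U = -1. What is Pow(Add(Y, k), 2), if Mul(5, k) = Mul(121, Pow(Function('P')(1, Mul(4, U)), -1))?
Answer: Rational(26569, 100) ≈ 265.69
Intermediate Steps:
Function('P')(z, G) = 2
k = Rational(121, 10) (k = Mul(Rational(1, 5), Mul(121, Pow(2, -1))) = Mul(Rational(1, 5), Mul(121, Rational(1, 2))) = Mul(Rational(1, 5), Rational(121, 2)) = Rational(121, 10) ≈ 12.100)
Y = Rational(21, 5) (Y = Mul(147, Pow(35, -1)) = Mul(147, Rational(1, 35)) = Rational(21, 5) ≈ 4.2000)
Pow(Add(Y, k), 2) = Pow(Add(Rational(21, 5), Rational(121, 10)), 2) = Pow(Rational(163, 10), 2) = Rational(26569, 100)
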